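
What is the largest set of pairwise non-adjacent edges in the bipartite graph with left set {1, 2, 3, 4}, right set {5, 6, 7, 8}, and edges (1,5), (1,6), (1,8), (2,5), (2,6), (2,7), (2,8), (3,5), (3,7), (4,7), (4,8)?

Step 1: List the neighbors of each left vertex:
  1: 5, 6, 8
  2: 5, 6, 7, 8
  3: 5, 7
  4: 7, 8

Step 2: Greedily match left vertices, then look for augmenting paths:
  Match 1 -- 5
  Match 2 -- 6
  Match 3 -- 7
  Match 4 -- 8
  No augmenting path remains.

Step 3: Verify this is maximum:
  Matching size 4 = min(|L|, |R|) = min(4, 4), which is an upper bound, so this matching is maximum.

Maximum matching: {(1,5), (2,6), (3,7), (4,8)}
Size: 4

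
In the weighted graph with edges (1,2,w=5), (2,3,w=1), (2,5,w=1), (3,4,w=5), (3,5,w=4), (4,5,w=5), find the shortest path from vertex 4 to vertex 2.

Step 1: Build adjacency list with weights:
  1: 2(w=5)
  2: 1(w=5), 3(w=1), 5(w=1)
  3: 2(w=1), 4(w=5), 5(w=4)
  4: 3(w=5), 5(w=5)
  5: 2(w=1), 3(w=4), 4(w=5)

Step 2: Apply Dijkstra's algorithm from vertex 4:
  Visit vertex 4 (distance=0)
    Update dist[3] = 5
    Update dist[5] = 5
  Visit vertex 3 (distance=5)
    Update dist[2] = 6
  Visit vertex 5 (distance=5)
  Visit vertex 2 (distance=6)
    Update dist[1] = 11

Step 3: Shortest path: 4 -> 5 -> 2
Total weight: 5 + 1 = 6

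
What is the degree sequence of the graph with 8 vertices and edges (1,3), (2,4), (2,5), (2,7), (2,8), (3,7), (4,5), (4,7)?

Step 1: Count edges incident to each vertex:
  deg(1) = 1 (neighbors: 3)
  deg(2) = 4 (neighbors: 4, 5, 7, 8)
  deg(3) = 2 (neighbors: 1, 7)
  deg(4) = 3 (neighbors: 2, 5, 7)
  deg(5) = 2 (neighbors: 2, 4)
  deg(6) = 0 (neighbors: none)
  deg(7) = 3 (neighbors: 2, 3, 4)
  deg(8) = 1 (neighbors: 2)

Step 2: Sort degrees in non-increasing order:
  Degrees: [1, 4, 2, 3, 2, 0, 3, 1] -> sorted: [4, 3, 3, 2, 2, 1, 1, 0]

Degree sequence: [4, 3, 3, 2, 2, 1, 1, 0]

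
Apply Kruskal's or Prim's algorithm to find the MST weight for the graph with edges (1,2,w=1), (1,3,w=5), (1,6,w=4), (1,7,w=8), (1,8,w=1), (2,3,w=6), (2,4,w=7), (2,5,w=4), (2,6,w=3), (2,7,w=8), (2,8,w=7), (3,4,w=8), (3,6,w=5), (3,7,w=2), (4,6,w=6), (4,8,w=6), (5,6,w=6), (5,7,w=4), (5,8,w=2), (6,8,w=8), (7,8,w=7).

Apply Kruskal's algorithm (sort edges by weight, add if no cycle):

Sorted edges by weight:
  (1,2) w=1
  (1,8) w=1
  (3,7) w=2
  (5,8) w=2
  (2,6) w=3
  (1,6) w=4
  (2,5) w=4
  (5,7) w=4
  (1,3) w=5
  (3,6) w=5
  (2,3) w=6
  (4,6) w=6
  (4,8) w=6
  (5,6) w=6
  (2,4) w=7
  (2,8) w=7
  (7,8) w=7
  (1,7) w=8
  (2,7) w=8
  (3,4) w=8
  (6,8) w=8

Add edge (1,2) w=1 -- no cycle. Running total: 1
Add edge (1,8) w=1 -- no cycle. Running total: 2
Add edge (3,7) w=2 -- no cycle. Running total: 4
Add edge (5,8) w=2 -- no cycle. Running total: 6
Add edge (2,6) w=3 -- no cycle. Running total: 9
Skip edge (1,6) w=4 -- would create cycle
Skip edge (2,5) w=4 -- would create cycle
Add edge (5,7) w=4 -- no cycle. Running total: 13
Skip edge (1,3) w=5 -- would create cycle
Skip edge (3,6) w=5 -- would create cycle
Skip edge (2,3) w=6 -- would create cycle
Add edge (4,6) w=6 -- no cycle. Running total: 19

MST edges: (1,2,w=1), (1,8,w=1), (3,7,w=2), (5,8,w=2), (2,6,w=3), (5,7,w=4), (4,6,w=6)
Total MST weight: 1 + 1 + 2 + 2 + 3 + 4 + 6 = 19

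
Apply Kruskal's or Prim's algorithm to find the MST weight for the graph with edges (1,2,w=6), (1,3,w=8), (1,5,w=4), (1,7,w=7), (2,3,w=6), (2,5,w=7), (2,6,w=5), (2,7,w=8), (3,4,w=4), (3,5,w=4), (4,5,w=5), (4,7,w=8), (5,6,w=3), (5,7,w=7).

Apply Kruskal's algorithm (sort edges by weight, add if no cycle):

Sorted edges by weight:
  (5,6) w=3
  (1,5) w=4
  (3,5) w=4
  (3,4) w=4
  (2,6) w=5
  (4,5) w=5
  (1,2) w=6
  (2,3) w=6
  (1,7) w=7
  (2,5) w=7
  (5,7) w=7
  (1,3) w=8
  (2,7) w=8
  (4,7) w=8

Add edge (5,6) w=3 -- no cycle. Running total: 3
Add edge (1,5) w=4 -- no cycle. Running total: 7
Add edge (3,5) w=4 -- no cycle. Running total: 11
Add edge (3,4) w=4 -- no cycle. Running total: 15
Add edge (2,6) w=5 -- no cycle. Running total: 20
Skip edge (4,5) w=5 -- would create cycle
Skip edge (1,2) w=6 -- would create cycle
Skip edge (2,3) w=6 -- would create cycle
Add edge (1,7) w=7 -- no cycle. Running total: 27

MST edges: (5,6,w=3), (1,5,w=4), (3,5,w=4), (3,4,w=4), (2,6,w=5), (1,7,w=7)
Total MST weight: 3 + 4 + 4 + 4 + 5 + 7 = 27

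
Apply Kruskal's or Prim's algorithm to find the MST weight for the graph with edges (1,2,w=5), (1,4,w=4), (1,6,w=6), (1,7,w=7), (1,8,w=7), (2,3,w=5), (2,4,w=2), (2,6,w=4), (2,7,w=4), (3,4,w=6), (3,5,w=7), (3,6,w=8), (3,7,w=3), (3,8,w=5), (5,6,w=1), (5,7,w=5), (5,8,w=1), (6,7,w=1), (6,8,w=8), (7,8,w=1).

Apply Kruskal's algorithm (sort edges by weight, add if no cycle):

Sorted edges by weight:
  (5,8) w=1
  (5,6) w=1
  (6,7) w=1
  (7,8) w=1
  (2,4) w=2
  (3,7) w=3
  (1,4) w=4
  (2,6) w=4
  (2,7) w=4
  (1,2) w=5
  (2,3) w=5
  (3,8) w=5
  (5,7) w=5
  (1,6) w=6
  (3,4) w=6
  (1,7) w=7
  (1,8) w=7
  (3,5) w=7
  (3,6) w=8
  (6,8) w=8

Add edge (5,8) w=1 -- no cycle. Running total: 1
Add edge (5,6) w=1 -- no cycle. Running total: 2
Add edge (6,7) w=1 -- no cycle. Running total: 3
Skip edge (7,8) w=1 -- would create cycle
Add edge (2,4) w=2 -- no cycle. Running total: 5
Add edge (3,7) w=3 -- no cycle. Running total: 8
Add edge (1,4) w=4 -- no cycle. Running total: 12
Add edge (2,6) w=4 -- no cycle. Running total: 16

MST edges: (5,8,w=1), (5,6,w=1), (6,7,w=1), (2,4,w=2), (3,7,w=3), (1,4,w=4), (2,6,w=4)
Total MST weight: 1 + 1 + 1 + 2 + 3 + 4 + 4 = 16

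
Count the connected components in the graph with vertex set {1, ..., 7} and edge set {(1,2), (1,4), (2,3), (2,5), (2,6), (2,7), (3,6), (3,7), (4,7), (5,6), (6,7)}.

Step 1: Build adjacency list from edges:
  1: 2, 4
  2: 1, 3, 5, 6, 7
  3: 2, 6, 7
  4: 1, 7
  5: 2, 6
  6: 2, 3, 5, 7
  7: 2, 3, 4, 6

Step 2: Run BFS/DFS from vertex 1:
  Visited: {1, 2, 4, 3, 5, 6, 7}
  Reached 7 of 7 vertices

Step 3: All 7 vertices reached from vertex 1, so the graph is connected.
Number of connected components: 1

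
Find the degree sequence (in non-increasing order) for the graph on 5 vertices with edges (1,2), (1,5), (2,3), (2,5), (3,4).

Step 1: Count edges incident to each vertex:
  deg(1) = 2 (neighbors: 2, 5)
  deg(2) = 3 (neighbors: 1, 3, 5)
  deg(3) = 2 (neighbors: 2, 4)
  deg(4) = 1 (neighbors: 3)
  deg(5) = 2 (neighbors: 1, 2)

Step 2: Sort degrees in non-increasing order:
  Degrees: [2, 3, 2, 1, 2] -> sorted: [3, 2, 2, 2, 1]

Degree sequence: [3, 2, 2, 2, 1]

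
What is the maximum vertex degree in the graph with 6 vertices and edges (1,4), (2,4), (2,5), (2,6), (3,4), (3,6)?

Step 1: Count edges incident to each vertex:
  deg(1) = 1 (neighbors: 4)
  deg(2) = 3 (neighbors: 4, 5, 6)
  deg(3) = 2 (neighbors: 4, 6)
  deg(4) = 3 (neighbors: 1, 2, 3)
  deg(5) = 1 (neighbors: 2)
  deg(6) = 2 (neighbors: 2, 3)

Step 2: Find maximum:
  max(1, 3, 2, 3, 1, 2) = 3 (vertex 2)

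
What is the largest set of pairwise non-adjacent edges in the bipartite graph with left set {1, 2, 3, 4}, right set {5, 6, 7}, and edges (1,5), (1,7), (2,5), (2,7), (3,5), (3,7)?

Step 1: List the neighbors of each left vertex:
  1: 5, 7
  2: 5, 7
  3: 5, 7
  4: (none)

Step 2: Greedily match left vertices, then look for augmenting paths:
  Match 1 -- 5
  Match 2 -- 7
  No augmenting path remains.

Step 3: Verify this is maximum:
  Matching has size 2. The vertex set {5, 7} covers every edge and has size 2; any matching has at most one edge per cover vertex, so 2 is maximum (König's theorem).

Maximum matching: {(1,5), (2,7)}
Size: 2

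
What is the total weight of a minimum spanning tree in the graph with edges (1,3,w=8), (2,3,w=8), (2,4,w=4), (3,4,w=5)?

Apply Kruskal's algorithm (sort edges by weight, add if no cycle):

Sorted edges by weight:
  (2,4) w=4
  (3,4) w=5
  (1,3) w=8
  (2,3) w=8

Add edge (2,4) w=4 -- no cycle. Running total: 4
Add edge (3,4) w=5 -- no cycle. Running total: 9
Add edge (1,3) w=8 -- no cycle. Running total: 17

MST edges: (2,4,w=4), (3,4,w=5), (1,3,w=8)
Total MST weight: 4 + 5 + 8 = 17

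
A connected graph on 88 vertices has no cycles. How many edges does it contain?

A tree on n vertices always has exactly n - 1 edges.
For n = 88: edges = 88 - 1 = 87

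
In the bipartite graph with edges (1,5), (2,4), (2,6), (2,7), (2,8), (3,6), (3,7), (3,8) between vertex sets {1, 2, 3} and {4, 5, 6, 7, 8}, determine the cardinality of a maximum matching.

Step 1: List the neighbors of each left vertex:
  1: 5
  2: 4, 6, 7, 8
  3: 6, 7, 8

Step 2: Greedily match left vertices, then look for augmenting paths:
  Match 1 -- 5
  Match 2 -- 4
  Match 3 -- 6
  No augmenting path remains.

Step 3: Verify this is maximum:
  Matching size 3 = min(|L|, |R|) = min(3, 5), which is an upper bound, so this matching is maximum.

Maximum matching: {(1,5), (2,4), (3,6)}
Size: 3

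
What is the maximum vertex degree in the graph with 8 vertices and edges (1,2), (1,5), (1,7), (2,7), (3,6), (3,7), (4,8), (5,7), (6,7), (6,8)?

Step 1: Count edges incident to each vertex:
  deg(1) = 3 (neighbors: 2, 5, 7)
  deg(2) = 2 (neighbors: 1, 7)
  deg(3) = 2 (neighbors: 6, 7)
  deg(4) = 1 (neighbors: 8)
  deg(5) = 2 (neighbors: 1, 7)
  deg(6) = 3 (neighbors: 3, 7, 8)
  deg(7) = 5 (neighbors: 1, 2, 3, 5, 6)
  deg(8) = 2 (neighbors: 4, 6)

Step 2: Find maximum:
  max(3, 2, 2, 1, 2, 3, 5, 2) = 5 (vertex 7)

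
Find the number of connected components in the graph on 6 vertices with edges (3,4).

Step 1: Build adjacency list from edges:
  1: (none)
  2: (none)
  3: 4
  4: 3
  5: (none)
  6: (none)

Step 2: Run BFS/DFS from vertex 1:
  Visited: {1}
  Reached 1 of 6 vertices

Step 3: Only 1 of 6 vertices reached. Graph is disconnected.
Connected components: {1}, {2}, {3, 4}, {5}, {6}
Number of connected components: 5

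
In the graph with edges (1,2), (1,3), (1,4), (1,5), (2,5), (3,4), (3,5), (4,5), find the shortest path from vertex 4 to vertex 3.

Step 1: Build adjacency list:
  1: 2, 3, 4, 5
  2: 1, 5
  3: 1, 4, 5
  4: 1, 3, 5
  5: 1, 2, 3, 4

Step 2: BFS from vertex 4 to find shortest path to 3:
  vertex 1 reached at distance 1
  vertex 3 reached at distance 1

Step 3: Shortest path: 4 -> 3
Path length: 1 edge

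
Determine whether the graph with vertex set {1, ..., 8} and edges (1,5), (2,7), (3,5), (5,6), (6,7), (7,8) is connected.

Step 1: Build adjacency list from edges:
  1: 5
  2: 7
  3: 5
  4: (none)
  5: 1, 3, 6
  6: 5, 7
  7: 2, 6, 8
  8: 7

Step 2: Run BFS/DFS from vertex 1:
  Visited: {1, 5, 3, 6, 7, 2, 8}
  Reached 7 of 8 vertices

Step 3: Only 7 of 8 vertices reached. Graph is disconnected.
Connected components: {1, 2, 3, 5, 6, 7, 8}, {4}
Answer: No, the graph is not connected (2 components).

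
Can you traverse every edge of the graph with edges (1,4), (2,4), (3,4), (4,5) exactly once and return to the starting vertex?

Step 1: Find the degree of each vertex:
  deg(1) = 1
  deg(2) = 1
  deg(3) = 1
  deg(4) = 4
  deg(5) = 1

Step 2: Count vertices with odd degree:
  Odd-degree vertices: 1, 2, 3, 5 (4 total)

Step 3: Apply Euler's theorem:
  - Eulerian circuit exists iff graph is connected and all vertices have even degree
  - Eulerian path exists iff graph is connected and has 0 or 2 odd-degree vertices

Graph has 4 odd-degree vertices (need 0 or 2).
Neither Eulerian path nor Eulerian circuit exists.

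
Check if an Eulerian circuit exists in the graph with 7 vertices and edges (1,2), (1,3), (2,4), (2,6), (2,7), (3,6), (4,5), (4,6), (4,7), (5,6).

Step 1: Find the degree of each vertex:
  deg(1) = 2
  deg(2) = 4
  deg(3) = 2
  deg(4) = 4
  deg(5) = 2
  deg(6) = 4
  deg(7) = 2

Step 2: Count vertices with odd degree:
  All vertices have even degree (0 odd-degree vertices)

Step 3: Apply Euler's theorem:
  - Eulerian circuit exists iff graph is connected and all vertices have even degree
  - Eulerian path exists iff graph is connected and has 0 or 2 odd-degree vertices

Graph is connected with 0 odd-degree vertices.
Both Eulerian circuit and Eulerian path exist.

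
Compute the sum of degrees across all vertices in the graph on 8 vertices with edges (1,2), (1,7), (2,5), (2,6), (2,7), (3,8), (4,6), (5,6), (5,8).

Step 1: Count edges incident to each vertex:
  deg(1) = 2 (neighbors: 2, 7)
  deg(2) = 4 (neighbors: 1, 5, 6, 7)
  deg(3) = 1 (neighbors: 8)
  deg(4) = 1 (neighbors: 6)
  deg(5) = 3 (neighbors: 2, 6, 8)
  deg(6) = 3 (neighbors: 2, 4, 5)
  deg(7) = 2 (neighbors: 1, 2)
  deg(8) = 2 (neighbors: 3, 5)

Step 2: Sum all degrees:
  2 + 4 + 1 + 1 + 3 + 3 + 2 + 2 = 18

Verification: sum of degrees = 2 * |E| = 2 * 9 = 18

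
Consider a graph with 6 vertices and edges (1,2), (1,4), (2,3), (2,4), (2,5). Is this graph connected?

Step 1: Build adjacency list from edges:
  1: 2, 4
  2: 1, 3, 4, 5
  3: 2
  4: 1, 2
  5: 2
  6: (none)

Step 2: Run BFS/DFS from vertex 1:
  Visited: {1, 2, 4, 3, 5}
  Reached 5 of 6 vertices

Step 3: Only 5 of 6 vertices reached. Graph is disconnected.
Connected components: {1, 2, 3, 4, 5}, {6}
Answer: No, the graph is not connected (2 components).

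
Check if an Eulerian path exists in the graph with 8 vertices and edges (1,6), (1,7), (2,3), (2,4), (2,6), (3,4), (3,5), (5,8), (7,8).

Step 1: Find the degree of each vertex:
  deg(1) = 2
  deg(2) = 3
  deg(3) = 3
  deg(4) = 2
  deg(5) = 2
  deg(6) = 2
  deg(7) = 2
  deg(8) = 2

Step 2: Count vertices with odd degree:
  Odd-degree vertices: 2, 3 (2 total)

Step 3: Apply Euler's theorem:
  - Eulerian circuit exists iff graph is connected and all vertices have even degree
  - Eulerian path exists iff graph is connected and has 0 or 2 odd-degree vertices

Graph is connected with exactly 2 odd-degree vertices (2, 3).
Eulerian path exists (starting and ending at the odd-degree vertices), but no Eulerian circuit.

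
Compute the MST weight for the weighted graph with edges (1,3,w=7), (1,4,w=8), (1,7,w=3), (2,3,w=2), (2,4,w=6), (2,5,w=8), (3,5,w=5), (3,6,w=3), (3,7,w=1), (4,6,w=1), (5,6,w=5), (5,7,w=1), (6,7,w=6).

Apply Kruskal's algorithm (sort edges by weight, add if no cycle):

Sorted edges by weight:
  (3,7) w=1
  (4,6) w=1
  (5,7) w=1
  (2,3) w=2
  (1,7) w=3
  (3,6) w=3
  (3,5) w=5
  (5,6) w=5
  (2,4) w=6
  (6,7) w=6
  (1,3) w=7
  (1,4) w=8
  (2,5) w=8

Add edge (3,7) w=1 -- no cycle. Running total: 1
Add edge (4,6) w=1 -- no cycle. Running total: 2
Add edge (5,7) w=1 -- no cycle. Running total: 3
Add edge (2,3) w=2 -- no cycle. Running total: 5
Add edge (1,7) w=3 -- no cycle. Running total: 8
Add edge (3,6) w=3 -- no cycle. Running total: 11

MST edges: (3,7,w=1), (4,6,w=1), (5,7,w=1), (2,3,w=2), (1,7,w=3), (3,6,w=3)
Total MST weight: 1 + 1 + 1 + 2 + 3 + 3 = 11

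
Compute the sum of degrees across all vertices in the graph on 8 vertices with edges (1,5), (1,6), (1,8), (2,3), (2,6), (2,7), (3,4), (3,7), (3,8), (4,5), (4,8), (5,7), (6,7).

Step 1: Count edges incident to each vertex:
  deg(1) = 3 (neighbors: 5, 6, 8)
  deg(2) = 3 (neighbors: 3, 6, 7)
  deg(3) = 4 (neighbors: 2, 4, 7, 8)
  deg(4) = 3 (neighbors: 3, 5, 8)
  deg(5) = 3 (neighbors: 1, 4, 7)
  deg(6) = 3 (neighbors: 1, 2, 7)
  deg(7) = 4 (neighbors: 2, 3, 5, 6)
  deg(8) = 3 (neighbors: 1, 3, 4)

Step 2: Sum all degrees:
  3 + 3 + 4 + 3 + 3 + 3 + 4 + 3 = 26

Verification: sum of degrees = 2 * |E| = 2 * 13 = 26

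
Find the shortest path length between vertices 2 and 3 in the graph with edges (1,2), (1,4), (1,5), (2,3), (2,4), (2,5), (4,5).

Step 1: Build adjacency list:
  1: 2, 4, 5
  2: 1, 3, 4, 5
  3: 2
  4: 1, 2, 5
  5: 1, 2, 4

Step 2: BFS from vertex 2 to find shortest path to 3:
  vertex 1 reached at distance 1
  vertex 3 reached at distance 1

Step 3: Shortest path: 2 -> 3
Path length: 1 edge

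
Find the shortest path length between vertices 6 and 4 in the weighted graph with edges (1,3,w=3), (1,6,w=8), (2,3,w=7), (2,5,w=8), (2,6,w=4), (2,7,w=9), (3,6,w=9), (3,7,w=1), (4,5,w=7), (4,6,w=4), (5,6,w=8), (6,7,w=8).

Step 1: Build adjacency list with weights:
  1: 3(w=3), 6(w=8)
  2: 3(w=7), 5(w=8), 6(w=4), 7(w=9)
  3: 1(w=3), 2(w=7), 6(w=9), 7(w=1)
  4: 5(w=7), 6(w=4)
  5: 2(w=8), 4(w=7), 6(w=8)
  6: 1(w=8), 2(w=4), 3(w=9), 4(w=4), 5(w=8), 7(w=8)
  7: 2(w=9), 3(w=1), 6(w=8)

Step 2: Apply Dijkstra's algorithm from vertex 6:
  Visit vertex 6 (distance=0)
    Update dist[1] = 8
    Update dist[2] = 4
    Update dist[3] = 9
    Update dist[4] = 4
    Update dist[5] = 8
    Update dist[7] = 8
  Visit vertex 2 (distance=4)
  Visit vertex 4 (distance=4)

Step 3: Shortest path: 6 -> 4
Total weight: 4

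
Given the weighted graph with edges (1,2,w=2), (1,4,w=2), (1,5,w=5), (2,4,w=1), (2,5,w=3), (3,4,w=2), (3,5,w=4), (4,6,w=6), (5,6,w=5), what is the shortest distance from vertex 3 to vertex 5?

Step 1: Build adjacency list with weights:
  1: 2(w=2), 4(w=2), 5(w=5)
  2: 1(w=2), 4(w=1), 5(w=3)
  3: 4(w=2), 5(w=4)
  4: 1(w=2), 2(w=1), 3(w=2), 6(w=6)
  5: 1(w=5), 2(w=3), 3(w=4), 6(w=5)
  6: 4(w=6), 5(w=5)

Step 2: Apply Dijkstra's algorithm from vertex 3:
  Visit vertex 3 (distance=0)
    Update dist[4] = 2
    Update dist[5] = 4
  Visit vertex 4 (distance=2)
    Update dist[1] = 4
    Update dist[2] = 3
    Update dist[6] = 8
  Visit vertex 2 (distance=3)
  Visit vertex 1 (distance=4)
  Visit vertex 5 (distance=4)

Step 3: Shortest path: 3 -> 5
Total weight: 4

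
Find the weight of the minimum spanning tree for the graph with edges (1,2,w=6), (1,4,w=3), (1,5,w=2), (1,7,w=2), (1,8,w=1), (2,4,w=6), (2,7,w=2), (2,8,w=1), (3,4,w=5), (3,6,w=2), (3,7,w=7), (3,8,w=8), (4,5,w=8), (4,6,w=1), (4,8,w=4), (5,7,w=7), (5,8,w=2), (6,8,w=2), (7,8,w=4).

Apply Kruskal's algorithm (sort edges by weight, add if no cycle):

Sorted edges by weight:
  (1,8) w=1
  (2,8) w=1
  (4,6) w=1
  (1,7) w=2
  (1,5) w=2
  (2,7) w=2
  (3,6) w=2
  (5,8) w=2
  (6,8) w=2
  (1,4) w=3
  (4,8) w=4
  (7,8) w=4
  (3,4) w=5
  (1,2) w=6
  (2,4) w=6
  (3,7) w=7
  (5,7) w=7
  (3,8) w=8
  (4,5) w=8

Add edge (1,8) w=1 -- no cycle. Running total: 1
Add edge (2,8) w=1 -- no cycle. Running total: 2
Add edge (4,6) w=1 -- no cycle. Running total: 3
Add edge (1,7) w=2 -- no cycle. Running total: 5
Add edge (1,5) w=2 -- no cycle. Running total: 7
Skip edge (2,7) w=2 -- would create cycle
Add edge (3,6) w=2 -- no cycle. Running total: 9
Skip edge (5,8) w=2 -- would create cycle
Add edge (6,8) w=2 -- no cycle. Running total: 11

MST edges: (1,8,w=1), (2,8,w=1), (4,6,w=1), (1,7,w=2), (1,5,w=2), (3,6,w=2), (6,8,w=2)
Total MST weight: 1 + 1 + 1 + 2 + 2 + 2 + 2 = 11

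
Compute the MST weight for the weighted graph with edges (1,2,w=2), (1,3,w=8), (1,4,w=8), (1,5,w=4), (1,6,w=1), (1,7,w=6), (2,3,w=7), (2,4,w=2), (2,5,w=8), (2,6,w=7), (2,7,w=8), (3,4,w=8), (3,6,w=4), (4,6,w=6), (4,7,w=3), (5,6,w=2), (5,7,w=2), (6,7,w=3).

Apply Kruskal's algorithm (sort edges by weight, add if no cycle):

Sorted edges by weight:
  (1,6) w=1
  (1,2) w=2
  (2,4) w=2
  (5,6) w=2
  (5,7) w=2
  (4,7) w=3
  (6,7) w=3
  (1,5) w=4
  (3,6) w=4
  (1,7) w=6
  (4,6) w=6
  (2,3) w=7
  (2,6) w=7
  (1,4) w=8
  (1,3) w=8
  (2,5) w=8
  (2,7) w=8
  (3,4) w=8

Add edge (1,6) w=1 -- no cycle. Running total: 1
Add edge (1,2) w=2 -- no cycle. Running total: 3
Add edge (2,4) w=2 -- no cycle. Running total: 5
Add edge (5,6) w=2 -- no cycle. Running total: 7
Add edge (5,7) w=2 -- no cycle. Running total: 9
Skip edge (4,7) w=3 -- would create cycle
Skip edge (6,7) w=3 -- would create cycle
Skip edge (1,5) w=4 -- would create cycle
Add edge (3,6) w=4 -- no cycle. Running total: 13

MST edges: (1,6,w=1), (1,2,w=2), (2,4,w=2), (5,6,w=2), (5,7,w=2), (3,6,w=4)
Total MST weight: 1 + 2 + 2 + 2 + 2 + 4 = 13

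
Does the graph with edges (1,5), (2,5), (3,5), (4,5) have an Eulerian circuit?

Step 1: Find the degree of each vertex:
  deg(1) = 1
  deg(2) = 1
  deg(3) = 1
  deg(4) = 1
  deg(5) = 4

Step 2: Count vertices with odd degree:
  Odd-degree vertices: 1, 2, 3, 4 (4 total)

Step 3: Apply Euler's theorem:
  - Eulerian circuit exists iff graph is connected and all vertices have even degree
  - Eulerian path exists iff graph is connected and has 0 or 2 odd-degree vertices

Graph has 4 odd-degree vertices (need 0 or 2).
Neither Eulerian path nor Eulerian circuit exists.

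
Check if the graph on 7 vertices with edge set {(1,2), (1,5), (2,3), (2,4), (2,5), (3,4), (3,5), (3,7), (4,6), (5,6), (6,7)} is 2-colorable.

Step 1: Attempt 2-coloring using BFS:
  Start at vertex 1, assign color 0
  Color vertex 2 with color 1 (neighbor of 1)
  Color vertex 5 with color 1 (neighbor of 1)
  Color vertex 3 with color 0 (neighbor of 2)
  Color vertex 4 with color 0 (neighbor of 2)

Step 2: Conflict found! Vertices 2 and 5 are adjacent but have the same color.
This means the graph contains an odd cycle.

The graph is NOT bipartite.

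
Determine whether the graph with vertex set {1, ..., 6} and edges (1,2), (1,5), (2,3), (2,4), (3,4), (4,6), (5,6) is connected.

Step 1: Build adjacency list from edges:
  1: 2, 5
  2: 1, 3, 4
  3: 2, 4
  4: 2, 3, 6
  5: 1, 6
  6: 4, 5

Step 2: Run BFS/DFS from vertex 1:
  Visited: {1, 2, 5, 3, 4, 6}
  Reached 6 of 6 vertices

Step 3: All 6 vertices reached from vertex 1, so the graph is connected.
Answer: Yes, the graph is connected.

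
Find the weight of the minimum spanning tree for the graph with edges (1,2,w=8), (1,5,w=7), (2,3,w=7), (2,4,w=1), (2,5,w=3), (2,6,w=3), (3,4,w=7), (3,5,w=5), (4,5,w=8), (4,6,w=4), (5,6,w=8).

Apply Kruskal's algorithm (sort edges by weight, add if no cycle):

Sorted edges by weight:
  (2,4) w=1
  (2,5) w=3
  (2,6) w=3
  (4,6) w=4
  (3,5) w=5
  (1,5) w=7
  (2,3) w=7
  (3,4) w=7
  (1,2) w=8
  (4,5) w=8
  (5,6) w=8

Add edge (2,4) w=1 -- no cycle. Running total: 1
Add edge (2,5) w=3 -- no cycle. Running total: 4
Add edge (2,6) w=3 -- no cycle. Running total: 7
Skip edge (4,6) w=4 -- would create cycle
Add edge (3,5) w=5 -- no cycle. Running total: 12
Add edge (1,5) w=7 -- no cycle. Running total: 19

MST edges: (2,4,w=1), (2,5,w=3), (2,6,w=3), (3,5,w=5), (1,5,w=7)
Total MST weight: 1 + 3 + 3 + 5 + 7 = 19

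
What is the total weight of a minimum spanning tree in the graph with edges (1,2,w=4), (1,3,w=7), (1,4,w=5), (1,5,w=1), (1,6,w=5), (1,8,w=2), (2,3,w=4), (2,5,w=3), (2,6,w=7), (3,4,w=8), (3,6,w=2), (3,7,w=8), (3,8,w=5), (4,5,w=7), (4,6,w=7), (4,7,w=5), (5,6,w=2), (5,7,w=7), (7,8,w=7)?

Apply Kruskal's algorithm (sort edges by weight, add if no cycle):

Sorted edges by weight:
  (1,5) w=1
  (1,8) w=2
  (3,6) w=2
  (5,6) w=2
  (2,5) w=3
  (1,2) w=4
  (2,3) w=4
  (1,6) w=5
  (1,4) w=5
  (3,8) w=5
  (4,7) w=5
  (1,3) w=7
  (2,6) w=7
  (4,5) w=7
  (4,6) w=7
  (5,7) w=7
  (7,8) w=7
  (3,4) w=8
  (3,7) w=8

Add edge (1,5) w=1 -- no cycle. Running total: 1
Add edge (1,8) w=2 -- no cycle. Running total: 3
Add edge (3,6) w=2 -- no cycle. Running total: 5
Add edge (5,6) w=2 -- no cycle. Running total: 7
Add edge (2,5) w=3 -- no cycle. Running total: 10
Skip edge (1,2) w=4 -- would create cycle
Skip edge (2,3) w=4 -- would create cycle
Skip edge (1,6) w=5 -- would create cycle
Add edge (1,4) w=5 -- no cycle. Running total: 15
Skip edge (3,8) w=5 -- would create cycle
Add edge (4,7) w=5 -- no cycle. Running total: 20

MST edges: (1,5,w=1), (1,8,w=2), (3,6,w=2), (5,6,w=2), (2,5,w=3), (1,4,w=5), (4,7,w=5)
Total MST weight: 1 + 2 + 2 + 2 + 3 + 5 + 5 = 20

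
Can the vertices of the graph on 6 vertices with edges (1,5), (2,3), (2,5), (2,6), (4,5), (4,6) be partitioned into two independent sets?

Step 1: Attempt 2-coloring using BFS:
  Start at vertex 1, assign color 0
  Color vertex 5 with color 1 (neighbor of 1)
  Color vertex 2 with color 0 (neighbor of 5)
  Color vertex 4 with color 0 (neighbor of 5)
  Color vertex 3 with color 1 (neighbor of 2)
  Color vertex 6 with color 1 (neighbor of 2)

Step 2: 2-coloring succeeded. No conflicts found.
  Set A (color 0): {1, 2, 4}
  Set B (color 1): {3, 5, 6}

The graph is bipartite with partition {1, 2, 4}, {3, 5, 6}.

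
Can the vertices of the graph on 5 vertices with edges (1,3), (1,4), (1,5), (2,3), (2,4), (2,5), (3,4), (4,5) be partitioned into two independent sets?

Step 1: Attempt 2-coloring using BFS:
  Start at vertex 1, assign color 0
  Color vertex 3 with color 1 (neighbor of 1)
  Color vertex 4 with color 1 (neighbor of 1)
  Color vertex 5 with color 1 (neighbor of 1)
  Color vertex 2 with color 0 (neighbor of 3)

Step 2: Conflict found! Vertices 3 and 4 are adjacent but have the same color.
This means the graph contains an odd cycle.

The graph is NOT bipartite.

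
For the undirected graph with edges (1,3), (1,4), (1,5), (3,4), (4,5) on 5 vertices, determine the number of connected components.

Step 1: Build adjacency list from edges:
  1: 3, 4, 5
  2: (none)
  3: 1, 4
  4: 1, 3, 5
  5: 1, 4

Step 2: Run BFS/DFS from vertex 1:
  Visited: {1, 3, 4, 5}
  Reached 4 of 5 vertices

Step 3: Only 4 of 5 vertices reached. Graph is disconnected.
Connected components: {1, 3, 4, 5}, {2}
Number of connected components: 2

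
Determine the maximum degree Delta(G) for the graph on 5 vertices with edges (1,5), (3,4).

Step 1: Count edges incident to each vertex:
  deg(1) = 1 (neighbors: 5)
  deg(2) = 0 (neighbors: none)
  deg(3) = 1 (neighbors: 4)
  deg(4) = 1 (neighbors: 3)
  deg(5) = 1 (neighbors: 1)

Step 2: Find maximum:
  max(1, 0, 1, 1, 1) = 1 (vertex 1)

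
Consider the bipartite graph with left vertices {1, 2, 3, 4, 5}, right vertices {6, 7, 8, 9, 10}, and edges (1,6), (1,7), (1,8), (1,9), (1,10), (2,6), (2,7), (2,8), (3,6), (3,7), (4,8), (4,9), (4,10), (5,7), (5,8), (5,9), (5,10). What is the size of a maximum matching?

Step 1: List the neighbors of each left vertex:
  1: 6, 7, 8, 9, 10
  2: 6, 7, 8
  3: 6, 7
  4: 8, 9, 10
  5: 7, 8, 9, 10

Step 2: Greedily match left vertices, then look for augmenting paths:
  Match 1 -- 10
  Match 2 -- 7
  Match 3 -- 6
  Match 4 -- 8
  Match 5 -- 9
  No augmenting path remains.

Step 3: Verify this is maximum:
  Matching size 5 = min(|L|, |R|) = min(5, 5), which is an upper bound, so this matching is maximum.

Maximum matching: {(1,10), (2,7), (3,6), (4,8), (5,9)}
Size: 5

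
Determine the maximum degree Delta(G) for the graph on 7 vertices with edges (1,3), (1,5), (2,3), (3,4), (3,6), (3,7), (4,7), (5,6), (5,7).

Step 1: Count edges incident to each vertex:
  deg(1) = 2 (neighbors: 3, 5)
  deg(2) = 1 (neighbors: 3)
  deg(3) = 5 (neighbors: 1, 2, 4, 6, 7)
  deg(4) = 2 (neighbors: 3, 7)
  deg(5) = 3 (neighbors: 1, 6, 7)
  deg(6) = 2 (neighbors: 3, 5)
  deg(7) = 3 (neighbors: 3, 4, 5)

Step 2: Find maximum:
  max(2, 1, 5, 2, 3, 2, 3) = 5 (vertex 3)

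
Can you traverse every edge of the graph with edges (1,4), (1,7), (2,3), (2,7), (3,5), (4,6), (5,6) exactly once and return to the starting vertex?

Step 1: Find the degree of each vertex:
  deg(1) = 2
  deg(2) = 2
  deg(3) = 2
  deg(4) = 2
  deg(5) = 2
  deg(6) = 2
  deg(7) = 2

Step 2: Count vertices with odd degree:
  All vertices have even degree (0 odd-degree vertices)

Step 3: Apply Euler's theorem:
  - Eulerian circuit exists iff graph is connected and all vertices have even degree
  - Eulerian path exists iff graph is connected and has 0 or 2 odd-degree vertices

Graph is connected with 0 odd-degree vertices.
Both Eulerian circuit and Eulerian path exist.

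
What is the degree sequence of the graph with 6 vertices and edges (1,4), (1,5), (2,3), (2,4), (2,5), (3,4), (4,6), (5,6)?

Step 1: Count edges incident to each vertex:
  deg(1) = 2 (neighbors: 4, 5)
  deg(2) = 3 (neighbors: 3, 4, 5)
  deg(3) = 2 (neighbors: 2, 4)
  deg(4) = 4 (neighbors: 1, 2, 3, 6)
  deg(5) = 3 (neighbors: 1, 2, 6)
  deg(6) = 2 (neighbors: 4, 5)

Step 2: Sort degrees in non-increasing order:
  Degrees: [2, 3, 2, 4, 3, 2] -> sorted: [4, 3, 3, 2, 2, 2]

Degree sequence: [4, 3, 3, 2, 2, 2]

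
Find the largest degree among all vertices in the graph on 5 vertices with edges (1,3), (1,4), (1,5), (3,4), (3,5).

Step 1: Count edges incident to each vertex:
  deg(1) = 3 (neighbors: 3, 4, 5)
  deg(2) = 0 (neighbors: none)
  deg(3) = 3 (neighbors: 1, 4, 5)
  deg(4) = 2 (neighbors: 1, 3)
  deg(5) = 2 (neighbors: 1, 3)

Step 2: Find maximum:
  max(3, 0, 3, 2, 2) = 3 (vertex 1)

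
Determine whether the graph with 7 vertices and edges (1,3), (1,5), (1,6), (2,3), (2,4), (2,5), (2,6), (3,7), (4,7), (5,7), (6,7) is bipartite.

Step 1: Attempt 2-coloring using BFS:
  Start at vertex 1, assign color 0
  Color vertex 3 with color 1 (neighbor of 1)
  Color vertex 5 with color 1 (neighbor of 1)
  Color vertex 6 with color 1 (neighbor of 1)
  Color vertex 2 with color 0 (neighbor of 3)
  Color vertex 7 with color 0 (neighbor of 3)
  Color vertex 4 with color 1 (neighbor of 2)

Step 2: 2-coloring succeeded. No conflicts found.
  Set A (color 0): {1, 2, 7}
  Set B (color 1): {3, 4, 5, 6}

The graph is bipartite with partition {1, 2, 7}, {3, 4, 5, 6}.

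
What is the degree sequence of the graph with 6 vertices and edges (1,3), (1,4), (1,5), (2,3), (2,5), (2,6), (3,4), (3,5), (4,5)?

Step 1: Count edges incident to each vertex:
  deg(1) = 3 (neighbors: 3, 4, 5)
  deg(2) = 3 (neighbors: 3, 5, 6)
  deg(3) = 4 (neighbors: 1, 2, 4, 5)
  deg(4) = 3 (neighbors: 1, 3, 5)
  deg(5) = 4 (neighbors: 1, 2, 3, 4)
  deg(6) = 1 (neighbors: 2)

Step 2: Sort degrees in non-increasing order:
  Degrees: [3, 3, 4, 3, 4, 1] -> sorted: [4, 4, 3, 3, 3, 1]

Degree sequence: [4, 4, 3, 3, 3, 1]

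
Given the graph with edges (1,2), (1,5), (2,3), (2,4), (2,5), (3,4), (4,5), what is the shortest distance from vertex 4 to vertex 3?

Step 1: Build adjacency list:
  1: 2, 5
  2: 1, 3, 4, 5
  3: 2, 4
  4: 2, 3, 5
  5: 1, 2, 4

Step 2: BFS from vertex 4 to find shortest path to 3:
  vertex 2 reached at distance 1
  vertex 3 reached at distance 1

Step 3: Shortest path: 4 -> 3
Path length: 1 edge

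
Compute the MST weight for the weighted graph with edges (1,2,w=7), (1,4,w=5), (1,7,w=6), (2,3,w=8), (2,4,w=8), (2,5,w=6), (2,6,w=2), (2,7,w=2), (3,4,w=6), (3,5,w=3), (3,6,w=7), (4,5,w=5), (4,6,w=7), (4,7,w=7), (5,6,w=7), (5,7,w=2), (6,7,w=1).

Apply Kruskal's algorithm (sort edges by weight, add if no cycle):

Sorted edges by weight:
  (6,7) w=1
  (2,6) w=2
  (2,7) w=2
  (5,7) w=2
  (3,5) w=3
  (1,4) w=5
  (4,5) w=5
  (1,7) w=6
  (2,5) w=6
  (3,4) w=6
  (1,2) w=7
  (3,6) w=7
  (4,6) w=7
  (4,7) w=7
  (5,6) w=7
  (2,3) w=8
  (2,4) w=8

Add edge (6,7) w=1 -- no cycle. Running total: 1
Add edge (2,6) w=2 -- no cycle. Running total: 3
Skip edge (2,7) w=2 -- would create cycle
Add edge (5,7) w=2 -- no cycle. Running total: 5
Add edge (3,5) w=3 -- no cycle. Running total: 8
Add edge (1,4) w=5 -- no cycle. Running total: 13
Add edge (4,5) w=5 -- no cycle. Running total: 18

MST edges: (6,7,w=1), (2,6,w=2), (5,7,w=2), (3,5,w=3), (1,4,w=5), (4,5,w=5)
Total MST weight: 1 + 2 + 2 + 3 + 5 + 5 = 18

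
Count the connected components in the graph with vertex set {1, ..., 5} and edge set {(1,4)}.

Step 1: Build adjacency list from edges:
  1: 4
  2: (none)
  3: (none)
  4: 1
  5: (none)

Step 2: Run BFS/DFS from vertex 1:
  Visited: {1, 4}
  Reached 2 of 5 vertices

Step 3: Only 2 of 5 vertices reached. Graph is disconnected.
Connected components: {1, 4}, {2}, {3}, {5}
Number of connected components: 4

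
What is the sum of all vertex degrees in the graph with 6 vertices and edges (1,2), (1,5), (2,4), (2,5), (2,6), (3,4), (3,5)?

Step 1: Count edges incident to each vertex:
  deg(1) = 2 (neighbors: 2, 5)
  deg(2) = 4 (neighbors: 1, 4, 5, 6)
  deg(3) = 2 (neighbors: 4, 5)
  deg(4) = 2 (neighbors: 2, 3)
  deg(5) = 3 (neighbors: 1, 2, 3)
  deg(6) = 1 (neighbors: 2)

Step 2: Sum all degrees:
  2 + 4 + 2 + 2 + 3 + 1 = 14

Verification: sum of degrees = 2 * |E| = 2 * 7 = 14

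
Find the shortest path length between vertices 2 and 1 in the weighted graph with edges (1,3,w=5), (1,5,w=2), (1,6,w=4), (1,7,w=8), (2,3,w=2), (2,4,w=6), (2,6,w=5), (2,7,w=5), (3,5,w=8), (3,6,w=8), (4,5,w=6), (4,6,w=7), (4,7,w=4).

Step 1: Build adjacency list with weights:
  1: 3(w=5), 5(w=2), 6(w=4), 7(w=8)
  2: 3(w=2), 4(w=6), 6(w=5), 7(w=5)
  3: 1(w=5), 2(w=2), 5(w=8), 6(w=8)
  4: 2(w=6), 5(w=6), 6(w=7), 7(w=4)
  5: 1(w=2), 3(w=8), 4(w=6)
  6: 1(w=4), 2(w=5), 3(w=8), 4(w=7)
  7: 1(w=8), 2(w=5), 4(w=4)

Step 2: Apply Dijkstra's algorithm from vertex 2:
  Visit vertex 2 (distance=0)
    Update dist[3] = 2
    Update dist[4] = 6
    Update dist[6] = 5
    Update dist[7] = 5
  Visit vertex 3 (distance=2)
    Update dist[1] = 7
    Update dist[5] = 10
  Visit vertex 6 (distance=5)
  Visit vertex 7 (distance=5)
  Visit vertex 4 (distance=6)
  Visit vertex 1 (distance=7)
    Update dist[5] = 9

Step 3: Shortest path: 2 -> 3 -> 1
Total weight: 2 + 5 = 7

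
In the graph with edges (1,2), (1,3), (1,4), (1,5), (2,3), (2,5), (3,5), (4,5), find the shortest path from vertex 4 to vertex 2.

Step 1: Build adjacency list:
  1: 2, 3, 4, 5
  2: 1, 3, 5
  3: 1, 2, 5
  4: 1, 5
  5: 1, 2, 3, 4

Step 2: BFS from vertex 4 to find shortest path to 2:
  vertex 1 reached at distance 1
  vertex 5 reached at distance 1
  vertex 2 reached at distance 2

Step 3: Shortest path: 4 -> 5 -> 2
Path length: 2 edges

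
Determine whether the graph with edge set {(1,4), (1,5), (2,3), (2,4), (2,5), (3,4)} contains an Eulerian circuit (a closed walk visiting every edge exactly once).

Step 1: Find the degree of each vertex:
  deg(1) = 2
  deg(2) = 3
  deg(3) = 2
  deg(4) = 3
  deg(5) = 2

Step 2: Count vertices with odd degree:
  Odd-degree vertices: 2, 4 (2 total)

Step 3: Apply Euler's theorem:
  - Eulerian circuit exists iff graph is connected and all vertices have even degree
  - Eulerian path exists iff graph is connected and has 0 or 2 odd-degree vertices

Graph is connected with exactly 2 odd-degree vertices (2, 4).
Eulerian path exists (starting and ending at the odd-degree vertices), but no Eulerian circuit.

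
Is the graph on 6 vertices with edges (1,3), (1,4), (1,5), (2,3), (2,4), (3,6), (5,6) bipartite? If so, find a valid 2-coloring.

Step 1: Attempt 2-coloring using BFS:
  Start at vertex 1, assign color 0
  Color vertex 3 with color 1 (neighbor of 1)
  Color vertex 4 with color 1 (neighbor of 1)
  Color vertex 5 with color 1 (neighbor of 1)
  Color vertex 2 with color 0 (neighbor of 3)
  Color vertex 6 with color 0 (neighbor of 3)

Step 2: 2-coloring succeeded. No conflicts found.
  Set A (color 0): {1, 2, 6}
  Set B (color 1): {3, 4, 5}

The graph is bipartite with partition {1, 2, 6}, {3, 4, 5}.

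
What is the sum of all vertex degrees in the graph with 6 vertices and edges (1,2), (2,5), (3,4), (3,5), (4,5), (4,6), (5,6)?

Step 1: Count edges incident to each vertex:
  deg(1) = 1 (neighbors: 2)
  deg(2) = 2 (neighbors: 1, 5)
  deg(3) = 2 (neighbors: 4, 5)
  deg(4) = 3 (neighbors: 3, 5, 6)
  deg(5) = 4 (neighbors: 2, 3, 4, 6)
  deg(6) = 2 (neighbors: 4, 5)

Step 2: Sum all degrees:
  1 + 2 + 2 + 3 + 4 + 2 = 14

Verification: sum of degrees = 2 * |E| = 2 * 7 = 14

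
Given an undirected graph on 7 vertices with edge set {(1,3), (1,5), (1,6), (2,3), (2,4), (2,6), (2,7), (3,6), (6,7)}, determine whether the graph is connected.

Step 1: Build adjacency list from edges:
  1: 3, 5, 6
  2: 3, 4, 6, 7
  3: 1, 2, 6
  4: 2
  5: 1
  6: 1, 2, 3, 7
  7: 2, 6

Step 2: Run BFS/DFS from vertex 1:
  Visited: {1, 3, 5, 6, 2, 7, 4}
  Reached 7 of 7 vertices

Step 3: All 7 vertices reached from vertex 1, so the graph is connected.
Answer: Yes, the graph is connected.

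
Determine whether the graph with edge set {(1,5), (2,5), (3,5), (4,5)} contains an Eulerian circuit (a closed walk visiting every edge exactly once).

Step 1: Find the degree of each vertex:
  deg(1) = 1
  deg(2) = 1
  deg(3) = 1
  deg(4) = 1
  deg(5) = 4

Step 2: Count vertices with odd degree:
  Odd-degree vertices: 1, 2, 3, 4 (4 total)

Step 3: Apply Euler's theorem:
  - Eulerian circuit exists iff graph is connected and all vertices have even degree
  - Eulerian path exists iff graph is connected and has 0 or 2 odd-degree vertices

Graph has 4 odd-degree vertices (need 0 or 2).
Neither Eulerian path nor Eulerian circuit exists.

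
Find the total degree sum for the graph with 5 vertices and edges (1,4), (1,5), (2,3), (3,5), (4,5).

Step 1: Count edges incident to each vertex:
  deg(1) = 2 (neighbors: 4, 5)
  deg(2) = 1 (neighbors: 3)
  deg(3) = 2 (neighbors: 2, 5)
  deg(4) = 2 (neighbors: 1, 5)
  deg(5) = 3 (neighbors: 1, 3, 4)

Step 2: Sum all degrees:
  2 + 1 + 2 + 2 + 3 = 10

Verification: sum of degrees = 2 * |E| = 2 * 5 = 10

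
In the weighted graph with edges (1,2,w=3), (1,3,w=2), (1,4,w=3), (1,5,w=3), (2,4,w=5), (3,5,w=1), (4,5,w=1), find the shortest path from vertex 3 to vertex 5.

Step 1: Build adjacency list with weights:
  1: 2(w=3), 3(w=2), 4(w=3), 5(w=3)
  2: 1(w=3), 4(w=5)
  3: 1(w=2), 5(w=1)
  4: 1(w=3), 2(w=5), 5(w=1)
  5: 1(w=3), 3(w=1), 4(w=1)

Step 2: Apply Dijkstra's algorithm from vertex 3:
  Visit vertex 3 (distance=0)
    Update dist[1] = 2
    Update dist[5] = 1
  Visit vertex 5 (distance=1)
    Update dist[4] = 2

Step 3: Shortest path: 3 -> 5
Total weight: 1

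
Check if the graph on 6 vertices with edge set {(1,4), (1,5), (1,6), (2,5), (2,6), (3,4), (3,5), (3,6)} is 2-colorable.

Step 1: Attempt 2-coloring using BFS:
  Start at vertex 1, assign color 0
  Color vertex 4 with color 1 (neighbor of 1)
  Color vertex 5 with color 1 (neighbor of 1)
  Color vertex 6 with color 1 (neighbor of 1)
  Color vertex 3 with color 0 (neighbor of 4)
  Color vertex 2 with color 0 (neighbor of 5)

Step 2: 2-coloring succeeded. No conflicts found.
  Set A (color 0): {1, 2, 3}
  Set B (color 1): {4, 5, 6}

The graph is bipartite with partition {1, 2, 3}, {4, 5, 6}.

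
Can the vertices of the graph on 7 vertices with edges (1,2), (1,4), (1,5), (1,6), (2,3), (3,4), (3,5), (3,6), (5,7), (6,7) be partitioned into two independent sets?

Step 1: Attempt 2-coloring using BFS:
  Start at vertex 1, assign color 0
  Color vertex 2 with color 1 (neighbor of 1)
  Color vertex 4 with color 1 (neighbor of 1)
  Color vertex 5 with color 1 (neighbor of 1)
  Color vertex 6 with color 1 (neighbor of 1)
  Color vertex 3 with color 0 (neighbor of 2)
  Color vertex 7 with color 0 (neighbor of 5)

Step 2: 2-coloring succeeded. No conflicts found.
  Set A (color 0): {1, 3, 7}
  Set B (color 1): {2, 4, 5, 6}

The graph is bipartite with partition {1, 3, 7}, {2, 4, 5, 6}.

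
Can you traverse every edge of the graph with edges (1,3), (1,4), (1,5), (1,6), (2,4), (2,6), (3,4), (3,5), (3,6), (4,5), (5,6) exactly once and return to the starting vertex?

Step 1: Find the degree of each vertex:
  deg(1) = 4
  deg(2) = 2
  deg(3) = 4
  deg(4) = 4
  deg(5) = 4
  deg(6) = 4

Step 2: Count vertices with odd degree:
  All vertices have even degree (0 odd-degree vertices)

Step 3: Apply Euler's theorem:
  - Eulerian circuit exists iff graph is connected and all vertices have even degree
  - Eulerian path exists iff graph is connected and has 0 or 2 odd-degree vertices

Graph is connected with 0 odd-degree vertices.
Both Eulerian circuit and Eulerian path exist.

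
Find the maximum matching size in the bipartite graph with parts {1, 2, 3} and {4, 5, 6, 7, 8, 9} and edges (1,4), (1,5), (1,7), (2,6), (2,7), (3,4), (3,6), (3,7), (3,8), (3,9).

Step 1: List the neighbors of each left vertex:
  1: 4, 5, 7
  2: 6, 7
  3: 4, 6, 7, 8, 9

Step 2: Greedily match left vertices, then look for augmenting paths:
  Match 1 -- 4
  Match 2 -- 6
  Match 3 -- 7
  No augmenting path remains.

Step 3: Verify this is maximum:
  Matching size 3 = min(|L|, |R|) = min(3, 6), which is an upper bound, so this matching is maximum.

Maximum matching: {(1,4), (2,6), (3,7)}
Size: 3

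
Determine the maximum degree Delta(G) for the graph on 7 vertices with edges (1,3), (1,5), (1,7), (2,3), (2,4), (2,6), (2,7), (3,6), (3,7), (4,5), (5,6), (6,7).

Step 1: Count edges incident to each vertex:
  deg(1) = 3 (neighbors: 3, 5, 7)
  deg(2) = 4 (neighbors: 3, 4, 6, 7)
  deg(3) = 4 (neighbors: 1, 2, 6, 7)
  deg(4) = 2 (neighbors: 2, 5)
  deg(5) = 3 (neighbors: 1, 4, 6)
  deg(6) = 4 (neighbors: 2, 3, 5, 7)
  deg(7) = 4 (neighbors: 1, 2, 3, 6)

Step 2: Find maximum:
  max(3, 4, 4, 2, 3, 4, 4) = 4 (vertex 2)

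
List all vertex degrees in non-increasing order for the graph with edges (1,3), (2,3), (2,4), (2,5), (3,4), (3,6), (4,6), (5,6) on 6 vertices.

Step 1: Count edges incident to each vertex:
  deg(1) = 1 (neighbors: 3)
  deg(2) = 3 (neighbors: 3, 4, 5)
  deg(3) = 4 (neighbors: 1, 2, 4, 6)
  deg(4) = 3 (neighbors: 2, 3, 6)
  deg(5) = 2 (neighbors: 2, 6)
  deg(6) = 3 (neighbors: 3, 4, 5)

Step 2: Sort degrees in non-increasing order:
  Degrees: [1, 3, 4, 3, 2, 3] -> sorted: [4, 3, 3, 3, 2, 1]

Degree sequence: [4, 3, 3, 3, 2, 1]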